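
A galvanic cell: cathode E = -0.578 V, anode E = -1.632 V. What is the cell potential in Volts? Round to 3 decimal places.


Standard cell potential: E_cell = E_cathode - E_anode.
E_cell = -0.578 - (-1.632)
E_cell = 1.054 V, rounded to 3 dp:

1.054 V


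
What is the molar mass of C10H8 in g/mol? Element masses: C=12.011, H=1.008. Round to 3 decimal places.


M = sum(count * atomic_mass) over atoms.
M = 10*12.011 + 8*1.008
M = 120.11 + 8.064
M = 128.174 g/mol, rounded to 3 dp:

128.174 g/mol


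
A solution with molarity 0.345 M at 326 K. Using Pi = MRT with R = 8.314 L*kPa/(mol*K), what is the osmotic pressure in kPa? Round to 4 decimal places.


Osmotic pressure (van't Hoff): Pi = M*R*T.
RT = 8.314 * 326 = 2710.364
Pi = 0.345 * 2710.364
Pi = 935.07558 kPa, rounded to 4 dp:

935.0756 kPa


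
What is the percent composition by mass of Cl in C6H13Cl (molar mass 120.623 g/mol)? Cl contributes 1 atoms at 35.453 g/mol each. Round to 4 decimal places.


pct = 100 * (n_elem * M_elem) / M_total
mass_contribution = 1 * 35.453 = 35.453 g/mol
pct = 100 * 35.453 / 120.623
pct = 29.3915754 %, rounded to 4 dp:

29.3916 %


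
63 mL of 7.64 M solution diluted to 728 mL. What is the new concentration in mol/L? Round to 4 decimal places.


Dilution: M1*V1 = M2*V2, solve for M2.
M2 = M1*V1 / V2
M2 = 7.64 * 63 / 728
M2 = 481.32 / 728
M2 = 0.66115385 mol/L, rounded to 4 dp:

0.6612 mol/L


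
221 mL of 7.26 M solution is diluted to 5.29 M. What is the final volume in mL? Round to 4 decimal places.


Dilution: M1*V1 = M2*V2, solve for V2.
V2 = M1*V1 / M2
V2 = 7.26 * 221 / 5.29
V2 = 1604.46 / 5.29
V2 = 303.30056711 mL, rounded to 4 dp:

303.3006 mL


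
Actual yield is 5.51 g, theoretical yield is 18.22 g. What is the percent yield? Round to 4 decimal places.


% yield = 100 * actual / theoretical
% yield = 100 * 5.51 / 18.22
% yield = 30.24149286 %, rounded to 4 dp:

30.2415 %


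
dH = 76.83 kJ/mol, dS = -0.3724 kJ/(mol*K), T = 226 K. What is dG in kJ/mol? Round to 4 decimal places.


Gibbs: dG = dH - T*dS (consistent units, dS already in kJ/(mol*K)).
T*dS = 226 * -0.3724 = -84.1624
dG = 76.83 - (-84.1624)
dG = 160.9924 kJ/mol, rounded to 4 dp:

160.9924 kJ/mol


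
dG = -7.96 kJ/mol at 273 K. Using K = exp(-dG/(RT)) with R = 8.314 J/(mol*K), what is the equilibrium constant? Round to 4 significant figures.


dG is in kJ/mol; multiply by 1000 to match R in J/(mol*K).
RT = 8.314 * 273 = 2269.722 J/mol
exponent = -dG*1000 / (RT) = -(-7.96*1000) / 2269.722 = 3.50703743
K = exp(3.50703743)
K = 33.349322, rounded to 4 significant figures:

33.35


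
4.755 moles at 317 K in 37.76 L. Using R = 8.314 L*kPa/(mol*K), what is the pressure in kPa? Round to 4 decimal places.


PV = nRT, solve for P = nRT / V.
nRT = 4.755 * 8.314 * 317 = 12531.9832
P = 12531.9832 / 37.76
P = 331.88514831 kPa, rounded to 4 dp:

331.8851 kPa


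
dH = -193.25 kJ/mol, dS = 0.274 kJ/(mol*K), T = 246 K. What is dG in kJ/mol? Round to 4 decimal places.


Gibbs: dG = dH - T*dS (consistent units, dS already in kJ/(mol*K)).
T*dS = 246 * 0.274 = 67.404
dG = -193.25 - (67.404)
dG = -260.654 kJ/mol, rounded to 4 dp:

-260.6540 kJ/mol


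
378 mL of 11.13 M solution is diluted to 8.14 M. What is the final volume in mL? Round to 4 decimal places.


Dilution: M1*V1 = M2*V2, solve for V2.
V2 = M1*V1 / M2
V2 = 11.13 * 378 / 8.14
V2 = 4207.14 / 8.14
V2 = 516.84766585 mL, rounded to 4 dp:

516.8477 mL


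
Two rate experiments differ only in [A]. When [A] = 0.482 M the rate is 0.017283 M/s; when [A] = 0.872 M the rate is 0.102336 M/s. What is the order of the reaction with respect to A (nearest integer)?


Rate is proportional to [A]^n, so rate2/rate1 = ([A]2/[A]1)^n. Take logs to solve for n.
rate2/rate1 = 0.102336 / 0.017283 = 5.9212
[A]2/[A]1 = 0.872 / 0.482 = 1.8091
n = ln(5.9212) / ln(1.8091) = 3.0
Nearest integer order:

3


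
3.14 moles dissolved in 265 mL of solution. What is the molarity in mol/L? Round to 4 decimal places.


Convert volume to liters: V_L = V_mL / 1000.
V_L = 265 / 1000 = 0.265 L
M = n / V_L = 3.14 / 0.265
M = 11.8490566 mol/L, rounded to 4 dp:

11.8491 mol/L


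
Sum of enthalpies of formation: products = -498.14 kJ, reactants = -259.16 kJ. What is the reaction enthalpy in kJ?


dH_rxn = sum(dH_f products) - sum(dH_f reactants)
dH_rxn = -498.14 - (-259.16)
dH_rxn = -238.98 kJ:

-238.98 kJ


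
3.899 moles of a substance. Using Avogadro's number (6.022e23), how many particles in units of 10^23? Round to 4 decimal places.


N = n * NA, then divide by 1e23 for the requested units.
N / 1e23 = n * 6.022
N / 1e23 = 3.899 * 6.022
N / 1e23 = 23.479778, rounded to 4 dp:

23.4798


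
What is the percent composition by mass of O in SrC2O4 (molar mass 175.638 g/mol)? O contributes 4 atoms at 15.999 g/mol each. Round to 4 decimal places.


pct = 100 * (n_elem * M_elem) / M_total
mass_contribution = 4 * 15.999 = 63.996 g/mol
pct = 100 * 63.996 / 175.638
pct = 36.43630649 %, rounded to 4 dp:

36.4363 %


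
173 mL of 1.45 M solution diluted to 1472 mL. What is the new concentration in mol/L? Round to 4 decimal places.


Dilution: M1*V1 = M2*V2, solve for M2.
M2 = M1*V1 / V2
M2 = 1.45 * 173 / 1472
M2 = 250.85 / 1472
M2 = 0.1704144 mol/L, rounded to 4 dp:

0.1704 mol/L


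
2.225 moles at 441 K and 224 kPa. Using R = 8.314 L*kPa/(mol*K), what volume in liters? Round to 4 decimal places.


PV = nRT, solve for V = nRT / P.
nRT = 2.225 * 8.314 * 441 = 8157.9047
V = 8157.9047 / 224
V = 36.41921741 L, rounded to 4 dp:

36.4192 L


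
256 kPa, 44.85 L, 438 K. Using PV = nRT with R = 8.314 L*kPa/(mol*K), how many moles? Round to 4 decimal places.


PV = nRT, solve for n = PV / (RT).
PV = 256 * 44.85 = 11481.6
RT = 8.314 * 438 = 3641.532
n = 11481.6 / 3641.532
n = 3.1529587 mol, rounded to 4 dp:

3.1530 mol


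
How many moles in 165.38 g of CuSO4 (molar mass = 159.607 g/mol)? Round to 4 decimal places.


n = mass / M
n = 165.38 / 159.607
n = 1.03617009 mol, rounded to 4 dp:

1.0362 mol


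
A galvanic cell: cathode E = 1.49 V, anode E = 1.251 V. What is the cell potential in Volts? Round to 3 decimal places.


Standard cell potential: E_cell = E_cathode - E_anode.
E_cell = 1.49 - (1.251)
E_cell = 0.239 V, rounded to 3 dp:

0.239 V


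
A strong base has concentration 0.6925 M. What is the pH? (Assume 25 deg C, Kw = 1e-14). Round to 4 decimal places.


A strong base dissociates completely, so [OH-] equals the given concentration.
pOH = -log10([OH-]) = -log10(0.6925) = 0.15958
pH = 14 - pOH = 14 - 0.15958
pH = 13.84042, rounded to 4 dp:

13.8404


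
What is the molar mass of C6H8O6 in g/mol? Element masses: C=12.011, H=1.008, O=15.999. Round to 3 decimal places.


M = sum(count * atomic_mass) over atoms.
M = 6*12.011 + 8*1.008 + 6*15.999
M = 72.066 + 8.064 + 95.994
M = 176.124 g/mol, rounded to 3 dp:

176.124 g/mol


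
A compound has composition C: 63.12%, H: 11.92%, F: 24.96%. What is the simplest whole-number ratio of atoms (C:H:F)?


Assume 100 g of compound, divide each mass% by atomic mass to get moles, then normalize by the smallest to get a raw atom ratio.
Moles per 100 g: C: 63.12/12.011 = 5.2552, H: 11.92/1.008 = 11.8254, F: 24.96/18.998 = 1.3138
Raw ratio (divide by min = 1.3138): C: 4.0, H: 9.001, F: 1.0
Multiply by 1 to clear fractions: C: 4.0 ~= 4, H: 9.001 ~= 9, F: 1.0 ~= 1
Reduce by GCD to get the simplest whole-number ratio:

4:9:1


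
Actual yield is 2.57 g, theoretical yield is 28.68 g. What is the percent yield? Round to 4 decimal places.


% yield = 100 * actual / theoretical
% yield = 100 * 2.57 / 28.68
% yield = 8.9609484 %, rounded to 4 dp:

8.9609 %


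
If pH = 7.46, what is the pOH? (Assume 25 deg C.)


At 25 deg C, pH + pOH = 14.
pOH = 14 - pH = 14 - 7.46
pOH = 6.54:

6.54


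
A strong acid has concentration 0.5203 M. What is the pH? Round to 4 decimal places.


A strong acid dissociates completely, so [H+] equals the given concentration.
pH = -log10([H+]) = -log10(0.5203)
pH = 0.28374617, rounded to 4 dp:

0.2837


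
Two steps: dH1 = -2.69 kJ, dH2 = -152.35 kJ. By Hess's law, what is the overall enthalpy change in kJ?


Hess's law: enthalpy is a state function, so add the step enthalpies.
dH_total = dH1 + dH2 = -2.69 + (-152.35)
dH_total = -155.04 kJ:

-155.04 kJ


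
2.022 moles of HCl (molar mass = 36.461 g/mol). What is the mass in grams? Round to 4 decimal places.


mass = n * M
mass = 2.022 * 36.461
mass = 73.724142 g, rounded to 4 dp:

73.7241 g


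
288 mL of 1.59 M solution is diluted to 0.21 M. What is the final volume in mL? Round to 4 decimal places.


Dilution: M1*V1 = M2*V2, solve for V2.
V2 = M1*V1 / M2
V2 = 1.59 * 288 / 0.21
V2 = 457.92 / 0.21
V2 = 2180.57142857 mL, rounded to 4 dp:

2180.5714 mL


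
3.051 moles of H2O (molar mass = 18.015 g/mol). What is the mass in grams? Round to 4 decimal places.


mass = n * M
mass = 3.051 * 18.015
mass = 54.963765 g, rounded to 4 dp:

54.9638 g


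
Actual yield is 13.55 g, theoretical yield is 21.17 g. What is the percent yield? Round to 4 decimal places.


% yield = 100 * actual / theoretical
% yield = 100 * 13.55 / 21.17
% yield = 64.0056684 %, rounded to 4 dp:

64.0057 %


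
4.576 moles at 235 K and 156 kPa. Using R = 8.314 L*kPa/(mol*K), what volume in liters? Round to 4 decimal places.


PV = nRT, solve for V = nRT / P.
nRT = 4.576 * 8.314 * 235 = 8940.543
V = 8940.543 / 156
V = 57.31117308 L, rounded to 4 dp:

57.3112 L


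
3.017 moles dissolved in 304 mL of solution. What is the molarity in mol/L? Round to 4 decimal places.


Convert volume to liters: V_L = V_mL / 1000.
V_L = 304 / 1000 = 0.304 L
M = n / V_L = 3.017 / 0.304
M = 9.92434211 mol/L, rounded to 4 dp:

9.9243 mol/L


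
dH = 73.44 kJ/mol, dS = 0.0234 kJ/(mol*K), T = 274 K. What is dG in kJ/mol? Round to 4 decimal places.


Gibbs: dG = dH - T*dS (consistent units, dS already in kJ/(mol*K)).
T*dS = 274 * 0.0234 = 6.4116
dG = 73.44 - (6.4116)
dG = 67.0284 kJ/mol, rounded to 4 dp:

67.0284 kJ/mol


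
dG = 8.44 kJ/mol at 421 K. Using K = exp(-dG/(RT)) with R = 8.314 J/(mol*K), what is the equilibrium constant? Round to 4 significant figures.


dG is in kJ/mol; multiply by 1000 to match R in J/(mol*K).
RT = 8.314 * 421 = 3500.194 J/mol
exponent = -dG*1000 / (RT) = -(8.44*1000) / 3500.194 = -2.41129492
K = exp(-2.41129492)
K = 0.089699066, rounded to 4 significant figures:

0.08970


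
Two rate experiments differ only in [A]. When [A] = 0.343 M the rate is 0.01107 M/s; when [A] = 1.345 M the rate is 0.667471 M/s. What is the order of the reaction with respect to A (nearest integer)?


Rate is proportional to [A]^n, so rate2/rate1 = ([A]2/[A]1)^n. Take logs to solve for n.
rate2/rate1 = 0.667471 / 0.01107 = 60.2955
[A]2/[A]1 = 1.345 / 0.343 = 3.9213
n = ln(60.2955) / ln(3.9213) = 3.0
Nearest integer order:

3


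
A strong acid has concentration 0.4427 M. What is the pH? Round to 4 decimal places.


A strong acid dissociates completely, so [H+] equals the given concentration.
pH = -log10([H+]) = -log10(0.4427)
pH = 0.35389048, rounded to 4 dp:

0.3539


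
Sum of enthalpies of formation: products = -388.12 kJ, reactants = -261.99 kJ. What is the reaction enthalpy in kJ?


dH_rxn = sum(dH_f products) - sum(dH_f reactants)
dH_rxn = -388.12 - (-261.99)
dH_rxn = -126.13 kJ:

-126.13 kJ


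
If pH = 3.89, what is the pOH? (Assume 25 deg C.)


At 25 deg C, pH + pOH = 14.
pOH = 14 - pH = 14 - 3.89
pOH = 10.11:

10.11


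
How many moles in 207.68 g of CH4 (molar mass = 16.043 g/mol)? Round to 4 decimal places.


n = mass / M
n = 207.68 / 16.043
n = 12.94520975 mol, rounded to 4 dp:

12.9452 mol


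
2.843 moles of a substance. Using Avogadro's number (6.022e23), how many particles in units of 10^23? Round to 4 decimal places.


N = n * NA, then divide by 1e23 for the requested units.
N / 1e23 = n * 6.022
N / 1e23 = 2.843 * 6.022
N / 1e23 = 17.120546, rounded to 4 dp:

17.1205


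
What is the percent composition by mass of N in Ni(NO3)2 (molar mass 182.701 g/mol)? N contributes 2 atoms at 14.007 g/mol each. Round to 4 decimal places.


pct = 100 * (n_elem * M_elem) / M_total
mass_contribution = 2 * 14.007 = 28.014 g/mol
pct = 100 * 28.014 / 182.701
pct = 15.33324941 %, rounded to 4 dp:

15.3332 %


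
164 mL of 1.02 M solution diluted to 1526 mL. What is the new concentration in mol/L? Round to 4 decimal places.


Dilution: M1*V1 = M2*V2, solve for M2.
M2 = M1*V1 / V2
M2 = 1.02 * 164 / 1526
M2 = 167.28 / 1526
M2 = 0.10961992 mol/L, rounded to 4 dp:

0.1096 mol/L


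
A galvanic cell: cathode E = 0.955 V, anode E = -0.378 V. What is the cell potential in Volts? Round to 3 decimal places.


Standard cell potential: E_cell = E_cathode - E_anode.
E_cell = 0.955 - (-0.378)
E_cell = 1.333 V, rounded to 3 dp:

1.333 V


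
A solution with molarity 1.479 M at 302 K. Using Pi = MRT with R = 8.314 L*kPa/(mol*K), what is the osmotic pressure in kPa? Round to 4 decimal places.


Osmotic pressure (van't Hoff): Pi = M*R*T.
RT = 8.314 * 302 = 2510.828
Pi = 1.479 * 2510.828
Pi = 3713.514612 kPa, rounded to 4 dp:

3713.5146 kPa


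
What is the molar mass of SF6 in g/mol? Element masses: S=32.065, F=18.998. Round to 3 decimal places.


M = sum(count * atomic_mass) over atoms.
M = 1*32.065 + 6*18.998
M = 32.065 + 113.988
M = 146.053 g/mol, rounded to 3 dp:

146.053 g/mol


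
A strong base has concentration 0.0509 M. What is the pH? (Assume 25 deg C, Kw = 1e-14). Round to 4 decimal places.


A strong base dissociates completely, so [OH-] equals the given concentration.
pOH = -log10([OH-]) = -log10(0.0509) = 1.293282
pH = 14 - pOH = 14 - 1.293282
pH = 12.706718, rounded to 4 dp:

12.7067


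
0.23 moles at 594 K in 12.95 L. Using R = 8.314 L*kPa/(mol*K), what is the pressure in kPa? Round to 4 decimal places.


PV = nRT, solve for P = nRT / V.
nRT = 0.23 * 8.314 * 594 = 1135.8587
P = 1135.8587 / 12.95
P = 87.71109653 kPa, rounded to 4 dp:

87.7111 kPa


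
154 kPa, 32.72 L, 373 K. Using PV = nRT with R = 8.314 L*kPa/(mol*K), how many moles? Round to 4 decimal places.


PV = nRT, solve for n = PV / (RT).
PV = 154 * 32.72 = 5038.88
RT = 8.314 * 373 = 3101.122
n = 5038.88 / 3101.122
n = 1.62485707 mol, rounded to 4 dp:

1.6249 mol


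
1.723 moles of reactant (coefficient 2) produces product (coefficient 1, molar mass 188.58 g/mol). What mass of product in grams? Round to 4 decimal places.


Use the coefficient ratio to convert reactant moles to product moles, then multiply by the product's molar mass.
moles_P = moles_R * (coeff_P / coeff_R) = 1.723 * (1/2) = 0.8615
mass_P = moles_P * M_P = 0.8615 * 188.58
mass_P = 162.46167 g, rounded to 4 dp:

162.4617 g


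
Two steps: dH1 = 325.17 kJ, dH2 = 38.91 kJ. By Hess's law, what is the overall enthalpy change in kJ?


Hess's law: enthalpy is a state function, so add the step enthalpies.
dH_total = dH1 + dH2 = 325.17 + (38.91)
dH_total = 364.08 kJ:

364.08 kJ


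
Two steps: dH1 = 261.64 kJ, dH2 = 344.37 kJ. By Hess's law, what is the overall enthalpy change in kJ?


Hess's law: enthalpy is a state function, so add the step enthalpies.
dH_total = dH1 + dH2 = 261.64 + (344.37)
dH_total = 606.01 kJ:

606.01 kJ


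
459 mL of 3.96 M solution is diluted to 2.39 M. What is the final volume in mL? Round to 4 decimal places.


Dilution: M1*V1 = M2*V2, solve for V2.
V2 = M1*V1 / M2
V2 = 3.96 * 459 / 2.39
V2 = 1817.64 / 2.39
V2 = 760.51882845 mL, rounded to 4 dp:

760.5188 mL


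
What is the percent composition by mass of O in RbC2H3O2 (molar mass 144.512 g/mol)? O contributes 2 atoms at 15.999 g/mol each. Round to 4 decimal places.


pct = 100 * (n_elem * M_elem) / M_total
mass_contribution = 2 * 15.999 = 31.998 g/mol
pct = 100 * 31.998 / 144.512
pct = 22.14210585 %, rounded to 4 dp:

22.1421 %


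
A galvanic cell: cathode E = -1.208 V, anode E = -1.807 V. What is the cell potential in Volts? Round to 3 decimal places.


Standard cell potential: E_cell = E_cathode - E_anode.
E_cell = -1.208 - (-1.807)
E_cell = 0.599 V, rounded to 3 dp:

0.599 V


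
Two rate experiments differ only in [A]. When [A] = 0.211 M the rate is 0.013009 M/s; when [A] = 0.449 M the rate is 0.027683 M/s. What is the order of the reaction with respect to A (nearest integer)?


Rate is proportional to [A]^n, so rate2/rate1 = ([A]2/[A]1)^n. Take logs to solve for n.
rate2/rate1 = 0.027683 / 0.013009 = 2.128
[A]2/[A]1 = 0.449 / 0.211 = 2.128
n = ln(2.128) / ln(2.128) = 1.0
Nearest integer order:

1


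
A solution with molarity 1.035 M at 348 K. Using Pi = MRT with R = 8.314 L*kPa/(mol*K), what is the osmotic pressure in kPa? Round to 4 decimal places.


Osmotic pressure (van't Hoff): Pi = M*R*T.
RT = 8.314 * 348 = 2893.272
Pi = 1.035 * 2893.272
Pi = 2994.53652 kPa, rounded to 4 dp:

2994.5365 kPa


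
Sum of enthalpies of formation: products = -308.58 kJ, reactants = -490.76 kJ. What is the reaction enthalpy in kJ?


dH_rxn = sum(dH_f products) - sum(dH_f reactants)
dH_rxn = -308.58 - (-490.76)
dH_rxn = 182.18 kJ:

182.18 kJ


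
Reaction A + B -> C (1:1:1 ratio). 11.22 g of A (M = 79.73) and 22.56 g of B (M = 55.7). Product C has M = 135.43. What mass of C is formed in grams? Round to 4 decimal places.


Find moles of each reactant; the smaller value is the limiting reagent in a 1:1:1 reaction, so moles_C equals moles of the limiter.
n_A = mass_A / M_A = 11.22 / 79.73 = 0.140725 mol
n_B = mass_B / M_B = 22.56 / 55.7 = 0.405027 mol
Limiting reagent: A (smaller), n_limiting = 0.140725 mol
mass_C = n_limiting * M_C = 0.140725 * 135.43
mass_C = 19.05838675 g, rounded to 4 dp:

19.0584 g


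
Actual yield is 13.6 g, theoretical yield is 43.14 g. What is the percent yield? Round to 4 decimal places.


% yield = 100 * actual / theoretical
% yield = 100 * 13.6 / 43.14
% yield = 31.52526657 %, rounded to 4 dp:

31.5253 %


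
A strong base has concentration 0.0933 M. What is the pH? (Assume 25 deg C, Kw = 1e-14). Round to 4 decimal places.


A strong base dissociates completely, so [OH-] equals the given concentration.
pOH = -log10([OH-]) = -log10(0.0933) = 1.030118
pH = 14 - pOH = 14 - 1.030118
pH = 12.969882, rounded to 4 dp:

12.9699


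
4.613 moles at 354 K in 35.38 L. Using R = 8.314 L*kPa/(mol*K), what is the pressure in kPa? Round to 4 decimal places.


PV = nRT, solve for P = nRT / V.
nRT = 4.613 * 8.314 * 354 = 13576.7786
P = 13576.7786 / 35.38
P = 383.74162239 kPa, rounded to 4 dp:

383.7416 kPa


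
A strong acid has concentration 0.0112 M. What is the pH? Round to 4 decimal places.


A strong acid dissociates completely, so [H+] equals the given concentration.
pH = -log10([H+]) = -log10(0.0112)
pH = 1.95078198, rounded to 4 dp:

1.9508


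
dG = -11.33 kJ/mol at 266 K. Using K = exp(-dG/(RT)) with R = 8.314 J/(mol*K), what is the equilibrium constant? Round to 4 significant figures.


dG is in kJ/mol; multiply by 1000 to match R in J/(mol*K).
RT = 8.314 * 266 = 2211.524 J/mol
exponent = -dG*1000 / (RT) = -(-11.33*1000) / 2211.524 = 5.12316394
K = exp(5.12316394)
K = 167.86565, rounded to 4 significant figures:

167.9


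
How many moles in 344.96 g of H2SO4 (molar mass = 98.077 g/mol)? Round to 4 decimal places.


n = mass / M
n = 344.96 / 98.077
n = 3.51723646 mol, rounded to 4 dp:

3.5172 mol


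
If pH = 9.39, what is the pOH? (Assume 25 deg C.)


At 25 deg C, pH + pOH = 14.
pOH = 14 - pH = 14 - 9.39
pOH = 4.61:

4.61


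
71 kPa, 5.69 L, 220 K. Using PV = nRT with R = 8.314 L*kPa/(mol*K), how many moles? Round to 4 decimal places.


PV = nRT, solve for n = PV / (RT).
PV = 71 * 5.69 = 403.99
RT = 8.314 * 220 = 1829.08
n = 403.99 / 1829.08
n = 0.2208706 mol, rounded to 4 dp:

0.2209 mol


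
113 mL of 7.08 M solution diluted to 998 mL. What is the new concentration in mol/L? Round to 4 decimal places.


Dilution: M1*V1 = M2*V2, solve for M2.
M2 = M1*V1 / V2
M2 = 7.08 * 113 / 998
M2 = 800.04 / 998
M2 = 0.80164329 mol/L, rounded to 4 dp:

0.8016 mol/L


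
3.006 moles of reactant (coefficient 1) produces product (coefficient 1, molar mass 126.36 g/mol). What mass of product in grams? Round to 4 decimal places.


Use the coefficient ratio to convert reactant moles to product moles, then multiply by the product's molar mass.
moles_P = moles_R * (coeff_P / coeff_R) = 3.006 * (1/1) = 3.006
mass_P = moles_P * M_P = 3.006 * 126.36
mass_P = 379.83816 g, rounded to 4 dp:

379.8382 g


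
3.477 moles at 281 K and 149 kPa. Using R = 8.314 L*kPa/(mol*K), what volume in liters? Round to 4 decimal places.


PV = nRT, solve for V = nRT / P.
nRT = 3.477 * 8.314 * 281 = 8123.0856
V = 8123.0856 / 149
V = 54.51735302 L, rounded to 4 dp:

54.5174 L


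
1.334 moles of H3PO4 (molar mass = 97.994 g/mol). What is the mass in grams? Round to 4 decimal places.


mass = n * M
mass = 1.334 * 97.994
mass = 130.723996 g, rounded to 4 dp:

130.7240 g


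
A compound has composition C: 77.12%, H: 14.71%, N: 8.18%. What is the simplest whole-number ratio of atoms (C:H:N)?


Assume 100 g of compound, divide each mass% by atomic mass to get moles, then normalize by the smallest to get a raw atom ratio.
Moles per 100 g: C: 77.12/12.011 = 6.4208, H: 14.71/1.008 = 14.5933, N: 8.18/14.007 = 0.584
Raw ratio (divide by min = 0.584): C: 10.995, H: 24.989, N: 1.0
Multiply by 1 to clear fractions: C: 10.995 ~= 11, H: 24.989 ~= 25, N: 1.0 ~= 1
Reduce by GCD to get the simplest whole-number ratio:

11:25:1


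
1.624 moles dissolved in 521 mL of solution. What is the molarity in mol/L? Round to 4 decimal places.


Convert volume to liters: V_L = V_mL / 1000.
V_L = 521 / 1000 = 0.521 L
M = n / V_L = 1.624 / 0.521
M = 3.11708253 mol/L, rounded to 4 dp:

3.1171 mol/L


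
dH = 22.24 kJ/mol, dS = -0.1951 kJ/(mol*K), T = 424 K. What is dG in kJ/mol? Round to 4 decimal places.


Gibbs: dG = dH - T*dS (consistent units, dS already in kJ/(mol*K)).
T*dS = 424 * -0.1951 = -82.7224
dG = 22.24 - (-82.7224)
dG = 104.9624 kJ/mol, rounded to 4 dp:

104.9624 kJ/mol


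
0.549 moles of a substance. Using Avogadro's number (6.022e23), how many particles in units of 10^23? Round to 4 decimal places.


N = n * NA, then divide by 1e23 for the requested units.
N / 1e23 = n * 6.022
N / 1e23 = 0.549 * 6.022
N / 1e23 = 3.306078, rounded to 4 dp:

3.3061


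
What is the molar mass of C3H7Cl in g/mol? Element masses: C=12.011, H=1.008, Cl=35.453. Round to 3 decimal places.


M = sum(count * atomic_mass) over atoms.
M = 3*12.011 + 7*1.008 + 1*35.453
M = 36.033 + 7.056 + 35.453
M = 78.542 g/mol, rounded to 3 dp:

78.542 g/mol


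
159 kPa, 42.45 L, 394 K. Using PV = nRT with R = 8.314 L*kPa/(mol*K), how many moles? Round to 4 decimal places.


PV = nRT, solve for n = PV / (RT).
PV = 159 * 42.45 = 6749.55
RT = 8.314 * 394 = 3275.716
n = 6749.55 / 3275.716
n = 2.06048082 mol, rounded to 4 dp:

2.0605 mol


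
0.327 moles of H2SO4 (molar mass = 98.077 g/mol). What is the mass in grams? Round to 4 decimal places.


mass = n * M
mass = 0.327 * 98.077
mass = 32.071179 g, rounded to 4 dp:

32.0712 g


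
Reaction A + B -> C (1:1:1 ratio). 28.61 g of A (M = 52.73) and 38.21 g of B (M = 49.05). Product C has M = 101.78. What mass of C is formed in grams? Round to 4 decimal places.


Find moles of each reactant; the smaller value is the limiting reagent in a 1:1:1 reaction, so moles_C equals moles of the limiter.
n_A = mass_A / M_A = 28.61 / 52.73 = 0.542575 mol
n_B = mass_B / M_B = 38.21 / 49.05 = 0.779001 mol
Limiting reagent: A (smaller), n_limiting = 0.542575 mol
mass_C = n_limiting * M_C = 0.542575 * 101.78
mass_C = 55.2232835 g, rounded to 4 dp:

55.2233 g


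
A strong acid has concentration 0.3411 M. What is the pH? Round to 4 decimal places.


A strong acid dissociates completely, so [H+] equals the given concentration.
pH = -log10([H+]) = -log10(0.3411)
pH = 0.46711828, rounded to 4 dp:

0.4671


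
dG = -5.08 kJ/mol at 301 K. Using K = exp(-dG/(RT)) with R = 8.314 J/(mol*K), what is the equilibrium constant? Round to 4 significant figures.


dG is in kJ/mol; multiply by 1000 to match R in J/(mol*K).
RT = 8.314 * 301 = 2502.514 J/mol
exponent = -dG*1000 / (RT) = -(-5.08*1000) / 2502.514 = 2.02995867
K = exp(2.02995867)
K = 7.6137717, rounded to 4 significant figures:

7.614


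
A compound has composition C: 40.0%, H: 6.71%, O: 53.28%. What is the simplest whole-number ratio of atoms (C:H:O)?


Assume 100 g of compound, divide each mass% by atomic mass to get moles, then normalize by the smallest to get a raw atom ratio.
Moles per 100 g: C: 40.0/12.011 = 3.3303, H: 6.71/1.008 = 6.6567, O: 53.28/15.999 = 3.3302
Raw ratio (divide by min = 3.3302): C: 1.0, H: 1.999, O: 1.0
Multiply by 1 to clear fractions: C: 1.0 ~= 1, H: 1.999 ~= 2, O: 1.0 ~= 1
Reduce by GCD to get the simplest whole-number ratio:

1:2:1


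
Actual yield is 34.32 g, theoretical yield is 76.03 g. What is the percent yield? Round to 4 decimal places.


% yield = 100 * actual / theoretical
% yield = 100 * 34.32 / 76.03
% yield = 45.14007629 %, rounded to 4 dp:

45.1401 %


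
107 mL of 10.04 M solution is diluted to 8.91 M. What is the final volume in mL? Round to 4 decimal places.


Dilution: M1*V1 = M2*V2, solve for V2.
V2 = M1*V1 / M2
V2 = 10.04 * 107 / 8.91
V2 = 1074.28 / 8.91
V2 = 120.5701459 mL, rounded to 4 dp:

120.5701 mL


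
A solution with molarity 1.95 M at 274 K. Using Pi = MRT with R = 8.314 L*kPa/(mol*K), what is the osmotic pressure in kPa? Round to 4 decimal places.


Osmotic pressure (van't Hoff): Pi = M*R*T.
RT = 8.314 * 274 = 2278.036
Pi = 1.95 * 2278.036
Pi = 4442.1702 kPa, rounded to 4 dp:

4442.1702 kPa


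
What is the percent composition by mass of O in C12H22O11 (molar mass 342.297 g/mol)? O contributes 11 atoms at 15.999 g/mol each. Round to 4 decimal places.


pct = 100 * (n_elem * M_elem) / M_total
mass_contribution = 11 * 15.999 = 175.989 g/mol
pct = 100 * 175.989 / 342.297
pct = 51.41412282 %, rounded to 4 dp:

51.4141 %


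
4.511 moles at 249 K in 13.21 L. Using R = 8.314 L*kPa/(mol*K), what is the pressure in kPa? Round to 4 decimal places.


PV = nRT, solve for P = nRT / V.
nRT = 4.511 * 8.314 * 249 = 9338.609
P = 9338.609 / 13.21
P = 706.9348221 kPa, rounded to 4 dp:

706.9348 kPa


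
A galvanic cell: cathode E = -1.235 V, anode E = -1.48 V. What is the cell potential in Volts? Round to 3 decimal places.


Standard cell potential: E_cell = E_cathode - E_anode.
E_cell = -1.235 - (-1.48)
E_cell = 0.245 V, rounded to 3 dp:

0.245 V


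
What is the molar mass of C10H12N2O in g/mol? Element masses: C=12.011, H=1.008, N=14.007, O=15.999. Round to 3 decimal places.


M = sum(count * atomic_mass) over atoms.
M = 10*12.011 + 12*1.008 + 2*14.007 + 1*15.999
M = 120.11 + 12.096 + 28.014 + 15.999
M = 176.219 g/mol, rounded to 3 dp:

176.219 g/mol


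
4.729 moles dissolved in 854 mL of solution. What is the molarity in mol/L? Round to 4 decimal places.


Convert volume to liters: V_L = V_mL / 1000.
V_L = 854 / 1000 = 0.854 L
M = n / V_L = 4.729 / 0.854
M = 5.53747073 mol/L, rounded to 4 dp:

5.5375 mol/L


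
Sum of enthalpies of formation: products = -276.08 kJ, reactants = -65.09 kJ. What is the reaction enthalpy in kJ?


dH_rxn = sum(dH_f products) - sum(dH_f reactants)
dH_rxn = -276.08 - (-65.09)
dH_rxn = -210.99 kJ:

-210.99 kJ


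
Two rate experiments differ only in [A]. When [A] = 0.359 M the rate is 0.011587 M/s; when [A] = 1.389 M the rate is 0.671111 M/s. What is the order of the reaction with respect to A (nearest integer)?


Rate is proportional to [A]^n, so rate2/rate1 = ([A]2/[A]1)^n. Take logs to solve for n.
rate2/rate1 = 0.671111 / 0.011587 = 57.9193
[A]2/[A]1 = 1.389 / 0.359 = 3.8691
n = ln(57.9193) / ln(3.8691) = 3.0
Nearest integer order:

3


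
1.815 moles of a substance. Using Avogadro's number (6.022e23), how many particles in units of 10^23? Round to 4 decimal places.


N = n * NA, then divide by 1e23 for the requested units.
N / 1e23 = n * 6.022
N / 1e23 = 1.815 * 6.022
N / 1e23 = 10.92993, rounded to 4 dp:

10.9299


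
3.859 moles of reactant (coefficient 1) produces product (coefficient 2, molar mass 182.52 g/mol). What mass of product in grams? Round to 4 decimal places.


Use the coefficient ratio to convert reactant moles to product moles, then multiply by the product's molar mass.
moles_P = moles_R * (coeff_P / coeff_R) = 3.859 * (2/1) = 7.718
mass_P = moles_P * M_P = 7.718 * 182.52
mass_P = 1408.68936 g, rounded to 4 dp:

1408.6894 g


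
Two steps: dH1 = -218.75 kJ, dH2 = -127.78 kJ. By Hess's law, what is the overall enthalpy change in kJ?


Hess's law: enthalpy is a state function, so add the step enthalpies.
dH_total = dH1 + dH2 = -218.75 + (-127.78)
dH_total = -346.53 kJ:

-346.53 kJ


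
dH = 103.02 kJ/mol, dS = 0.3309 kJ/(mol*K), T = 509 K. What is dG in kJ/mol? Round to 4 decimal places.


Gibbs: dG = dH - T*dS (consistent units, dS already in kJ/(mol*K)).
T*dS = 509 * 0.3309 = 168.4281
dG = 103.02 - (168.4281)
dG = -65.4081 kJ/mol, rounded to 4 dp:

-65.4081 kJ/mol


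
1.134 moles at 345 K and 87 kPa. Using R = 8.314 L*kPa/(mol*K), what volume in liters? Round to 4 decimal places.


PV = nRT, solve for V = nRT / P.
nRT = 1.134 * 8.314 * 345 = 3252.6862
V = 3252.6862 / 87
V = 37.3871977 L, rounded to 4 dp:

37.3872 L


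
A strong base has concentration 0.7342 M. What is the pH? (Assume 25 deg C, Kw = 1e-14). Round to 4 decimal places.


A strong base dissociates completely, so [OH-] equals the given concentration.
pOH = -log10([OH-]) = -log10(0.7342) = 0.134186
pH = 14 - pOH = 14 - 0.134186
pH = 13.865814, rounded to 4 dp:

13.8658


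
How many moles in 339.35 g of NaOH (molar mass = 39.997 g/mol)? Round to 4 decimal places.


n = mass / M
n = 339.35 / 39.997
n = 8.48438633 mol, rounded to 4 dp:

8.4844 mol


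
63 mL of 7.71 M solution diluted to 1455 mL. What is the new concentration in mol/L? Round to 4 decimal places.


Dilution: M1*V1 = M2*V2, solve for M2.
M2 = M1*V1 / V2
M2 = 7.71 * 63 / 1455
M2 = 485.73 / 1455
M2 = 0.33383505 mol/L, rounded to 4 dp:

0.3338 mol/L


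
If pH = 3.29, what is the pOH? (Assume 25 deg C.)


At 25 deg C, pH + pOH = 14.
pOH = 14 - pH = 14 - 3.29
pOH = 10.71:

10.71


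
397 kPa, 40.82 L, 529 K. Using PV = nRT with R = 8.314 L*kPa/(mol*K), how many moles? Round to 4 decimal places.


PV = nRT, solve for n = PV / (RT).
PV = 397 * 40.82 = 16205.54
RT = 8.314 * 529 = 4398.106
n = 16205.54 / 4398.106
n = 3.68466335 mol, rounded to 4 dp:

3.6847 mol


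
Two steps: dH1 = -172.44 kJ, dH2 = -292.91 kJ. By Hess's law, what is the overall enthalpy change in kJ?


Hess's law: enthalpy is a state function, so add the step enthalpies.
dH_total = dH1 + dH2 = -172.44 + (-292.91)
dH_total = -465.35 kJ:

-465.35 kJ


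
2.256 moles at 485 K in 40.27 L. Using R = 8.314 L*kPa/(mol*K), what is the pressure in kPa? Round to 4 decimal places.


PV = nRT, solve for P = nRT / V.
nRT = 2.256 * 8.314 * 485 = 9096.8462
P = 9096.8462 / 40.27
P = 225.89635461 kPa, rounded to 4 dp:

225.8964 kPa


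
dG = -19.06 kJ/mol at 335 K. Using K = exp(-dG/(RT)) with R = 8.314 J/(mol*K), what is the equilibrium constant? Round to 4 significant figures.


dG is in kJ/mol; multiply by 1000 to match R in J/(mol*K).
RT = 8.314 * 335 = 2785.19 J/mol
exponent = -dG*1000 / (RT) = -(-19.06*1000) / 2785.19 = 6.84333923
K = exp(6.84333923)
K = 937.61482, rounded to 4 significant figures:

937.6


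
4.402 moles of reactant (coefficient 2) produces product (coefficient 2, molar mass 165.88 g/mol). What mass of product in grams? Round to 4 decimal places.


Use the coefficient ratio to convert reactant moles to product moles, then multiply by the product's molar mass.
moles_P = moles_R * (coeff_P / coeff_R) = 4.402 * (2/2) = 4.402
mass_P = moles_P * M_P = 4.402 * 165.88
mass_P = 730.20376 g, rounded to 4 dp:

730.2038 g


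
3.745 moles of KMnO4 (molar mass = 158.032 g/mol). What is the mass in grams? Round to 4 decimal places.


mass = n * M
mass = 3.745 * 158.032
mass = 591.82984 g, rounded to 4 dp:

591.8298 g


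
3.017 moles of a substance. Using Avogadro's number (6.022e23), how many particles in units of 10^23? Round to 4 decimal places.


N = n * NA, then divide by 1e23 for the requested units.
N / 1e23 = n * 6.022
N / 1e23 = 3.017 * 6.022
N / 1e23 = 18.168374, rounded to 4 dp:

18.1684


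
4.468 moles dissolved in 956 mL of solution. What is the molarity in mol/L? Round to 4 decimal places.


Convert volume to liters: V_L = V_mL / 1000.
V_L = 956 / 1000 = 0.956 L
M = n / V_L = 4.468 / 0.956
M = 4.67364017 mol/L, rounded to 4 dp:

4.6736 mol/L


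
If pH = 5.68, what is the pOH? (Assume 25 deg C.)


At 25 deg C, pH + pOH = 14.
pOH = 14 - pH = 14 - 5.68
pOH = 8.32:

8.32


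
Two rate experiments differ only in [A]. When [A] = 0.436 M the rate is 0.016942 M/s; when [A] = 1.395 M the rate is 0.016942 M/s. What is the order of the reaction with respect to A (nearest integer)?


Rate is proportional to [A]^n, so rate2/rate1 = ([A]2/[A]1)^n. Take logs to solve for n.
rate2/rate1 = 0.016942 / 0.016942 = 1.0
[A]2/[A]1 = 1.395 / 0.436 = 3.1995
n = ln(1.0) / ln(3.1995) = 0.0
Nearest integer order:

0


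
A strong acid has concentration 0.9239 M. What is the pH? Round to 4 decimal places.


A strong acid dissociates completely, so [H+] equals the given concentration.
pH = -log10([H+]) = -log10(0.9239)
pH = 0.03437503, rounded to 4 dp:

0.0344


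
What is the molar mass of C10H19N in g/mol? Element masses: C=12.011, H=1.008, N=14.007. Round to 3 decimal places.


M = sum(count * atomic_mass) over atoms.
M = 10*12.011 + 19*1.008 + 1*14.007
M = 120.11 + 19.152 + 14.007
M = 153.269 g/mol, rounded to 3 dp:

153.269 g/mol


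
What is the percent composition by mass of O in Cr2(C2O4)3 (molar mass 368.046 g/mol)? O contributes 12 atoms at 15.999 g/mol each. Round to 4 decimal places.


pct = 100 * (n_elem * M_elem) / M_total
mass_contribution = 12 * 15.999 = 191.988 g/mol
pct = 100 * 191.988 / 368.046
pct = 52.16413166 %, rounded to 4 dp:

52.1641 %


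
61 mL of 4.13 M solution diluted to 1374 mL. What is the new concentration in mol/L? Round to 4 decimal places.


Dilution: M1*V1 = M2*V2, solve for M2.
M2 = M1*V1 / V2
M2 = 4.13 * 61 / 1374
M2 = 251.93 / 1374
M2 = 0.18335517 mol/L, rounded to 4 dp:

0.1834 mol/L


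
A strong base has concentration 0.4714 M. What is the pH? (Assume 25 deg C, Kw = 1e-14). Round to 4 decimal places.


A strong base dissociates completely, so [OH-] equals the given concentration.
pOH = -log10([OH-]) = -log10(0.4714) = 0.32661
pH = 14 - pOH = 14 - 0.32661
pH = 13.67339, rounded to 4 dp:

13.6734


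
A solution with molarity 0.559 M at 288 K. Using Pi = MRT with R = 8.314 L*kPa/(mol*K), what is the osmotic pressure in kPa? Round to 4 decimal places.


Osmotic pressure (van't Hoff): Pi = M*R*T.
RT = 8.314 * 288 = 2394.432
Pi = 0.559 * 2394.432
Pi = 1338.487488 kPa, rounded to 4 dp:

1338.4875 kPa


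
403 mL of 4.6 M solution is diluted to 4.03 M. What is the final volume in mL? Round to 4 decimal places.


Dilution: M1*V1 = M2*V2, solve for V2.
V2 = M1*V1 / M2
V2 = 4.6 * 403 / 4.03
V2 = 1853.8 / 4.03
V2 = 460.0 mL, rounded to 4 dp:

460.0000 mL


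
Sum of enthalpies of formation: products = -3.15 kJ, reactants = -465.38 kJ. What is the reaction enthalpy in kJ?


dH_rxn = sum(dH_f products) - sum(dH_f reactants)
dH_rxn = -3.15 - (-465.38)
dH_rxn = 462.23 kJ:

462.23 kJ


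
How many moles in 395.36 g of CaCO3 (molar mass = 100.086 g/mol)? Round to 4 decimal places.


n = mass / M
n = 395.36 / 100.086
n = 3.95020283 mol, rounded to 4 dp:

3.9502 mol


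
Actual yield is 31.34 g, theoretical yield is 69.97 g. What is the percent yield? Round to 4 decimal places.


% yield = 100 * actual / theoretical
% yield = 100 * 31.34 / 69.97
% yield = 44.79062455 %, rounded to 4 dp:

44.7906 %


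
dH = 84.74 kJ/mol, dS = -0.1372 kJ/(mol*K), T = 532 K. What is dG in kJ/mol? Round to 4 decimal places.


Gibbs: dG = dH - T*dS (consistent units, dS already in kJ/(mol*K)).
T*dS = 532 * -0.1372 = -72.9904
dG = 84.74 - (-72.9904)
dG = 157.7304 kJ/mol, rounded to 4 dp:

157.7304 kJ/mol


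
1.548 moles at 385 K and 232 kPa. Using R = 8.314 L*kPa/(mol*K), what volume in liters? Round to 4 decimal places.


PV = nRT, solve for V = nRT / P.
nRT = 1.548 * 8.314 * 385 = 4954.9777
V = 4954.9777 / 232
V = 21.3576625 L, rounded to 4 dp:

21.3577 L


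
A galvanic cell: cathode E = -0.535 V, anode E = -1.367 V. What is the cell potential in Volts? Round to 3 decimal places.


Standard cell potential: E_cell = E_cathode - E_anode.
E_cell = -0.535 - (-1.367)
E_cell = 0.832 V, rounded to 3 dp:

0.832 V


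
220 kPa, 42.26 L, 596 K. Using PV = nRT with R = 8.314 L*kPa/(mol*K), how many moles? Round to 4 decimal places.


PV = nRT, solve for n = PV / (RT).
PV = 220 * 42.26 = 9297.2
RT = 8.314 * 596 = 4955.144
n = 9297.2 / 4955.144
n = 1.87627242 mol, rounded to 4 dp:

1.8763 mol


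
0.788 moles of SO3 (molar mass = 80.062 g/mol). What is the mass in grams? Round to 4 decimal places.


mass = n * M
mass = 0.788 * 80.062
mass = 63.088856 g, rounded to 4 dp:

63.0889 g


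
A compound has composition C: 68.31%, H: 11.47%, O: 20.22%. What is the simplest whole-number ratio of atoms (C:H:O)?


Assume 100 g of compound, divide each mass% by atomic mass to get moles, then normalize by the smallest to get a raw atom ratio.
Moles per 100 g: C: 68.31/12.011 = 5.6873, H: 11.47/1.008 = 11.379, O: 20.22/15.999 = 1.2638
Raw ratio (divide by min = 1.2638): C: 4.5, H: 9.004, O: 1.0
Multiply by 2 to clear fractions: C: 9.0 ~= 9, H: 18.007 ~= 18, O: 2.0 ~= 2
Reduce by GCD to get the simplest whole-number ratio:

9:18:2


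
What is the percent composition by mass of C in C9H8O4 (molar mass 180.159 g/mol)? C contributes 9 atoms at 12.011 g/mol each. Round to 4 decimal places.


pct = 100 * (n_elem * M_elem) / M_total
mass_contribution = 9 * 12.011 = 108.099 g/mol
pct = 100 * 108.099 / 180.159
pct = 60.00199823 %, rounded to 4 dp:

60.0020 %


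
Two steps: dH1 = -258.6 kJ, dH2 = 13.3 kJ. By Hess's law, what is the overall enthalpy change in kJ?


Hess's law: enthalpy is a state function, so add the step enthalpies.
dH_total = dH1 + dH2 = -258.6 + (13.3)
dH_total = -245.3 kJ:

-245.30 kJ


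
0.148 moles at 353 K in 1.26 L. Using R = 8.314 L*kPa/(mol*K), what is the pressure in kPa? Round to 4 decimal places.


PV = nRT, solve for P = nRT / V.
nRT = 0.148 * 8.314 * 353 = 434.3566
P = 434.3566 / 1.26
P = 344.72746032 kPa, rounded to 4 dp:

344.7275 kPa


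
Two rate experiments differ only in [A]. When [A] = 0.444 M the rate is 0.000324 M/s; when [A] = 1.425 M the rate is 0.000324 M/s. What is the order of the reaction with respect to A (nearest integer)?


Rate is proportional to [A]^n, so rate2/rate1 = ([A]2/[A]1)^n. Take logs to solve for n.
rate2/rate1 = 0.000324 / 0.000324 = 1.0
[A]2/[A]1 = 1.425 / 0.444 = 3.2095
n = ln(1.0) / ln(3.2095) = 0.0
Nearest integer order:

0


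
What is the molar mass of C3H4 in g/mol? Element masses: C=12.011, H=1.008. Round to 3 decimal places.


M = sum(count * atomic_mass) over atoms.
M = 3*12.011 + 4*1.008
M = 36.033 + 4.032
M = 40.065 g/mol, rounded to 3 dp:

40.065 g/mol


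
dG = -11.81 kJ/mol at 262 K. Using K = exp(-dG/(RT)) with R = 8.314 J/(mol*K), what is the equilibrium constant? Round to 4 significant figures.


dG is in kJ/mol; multiply by 1000 to match R in J/(mol*K).
RT = 8.314 * 262 = 2178.268 J/mol
exponent = -dG*1000 / (RT) = -(-11.81*1000) / 2178.268 = 5.42173874
K = exp(5.42173874)
K = 226.27221, rounded to 4 significant figures:

226.3


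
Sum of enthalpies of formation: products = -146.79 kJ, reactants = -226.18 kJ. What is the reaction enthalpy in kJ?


dH_rxn = sum(dH_f products) - sum(dH_f reactants)
dH_rxn = -146.79 - (-226.18)
dH_rxn = 79.39 kJ:

79.39 kJ
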